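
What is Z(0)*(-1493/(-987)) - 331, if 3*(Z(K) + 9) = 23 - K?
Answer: -986063/2961 ≈ -333.02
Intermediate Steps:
Z(K) = -4/3 - K/3 (Z(K) = -9 + (23 - K)/3 = -9 + (23/3 - K/3) = -4/3 - K/3)
Z(0)*(-1493/(-987)) - 331 = (-4/3 - ⅓*0)*(-1493/(-987)) - 331 = (-4/3 + 0)*(-1493*(-1/987)) - 331 = -4/3*1493/987 - 331 = -5972/2961 - 331 = -986063/2961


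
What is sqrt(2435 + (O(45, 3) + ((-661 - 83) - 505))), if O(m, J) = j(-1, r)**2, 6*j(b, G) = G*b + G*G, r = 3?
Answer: sqrt(1187) ≈ 34.453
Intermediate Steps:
j(b, G) = G**2/6 + G*b/6 (j(b, G) = (G*b + G*G)/6 = (G*b + G**2)/6 = (G**2 + G*b)/6 = G**2/6 + G*b/6)
O(m, J) = 1 (O(m, J) = ((1/6)*3*(3 - 1))**2 = ((1/6)*3*2)**2 = 1**2 = 1)
sqrt(2435 + (O(45, 3) + ((-661 - 83) - 505))) = sqrt(2435 + (1 + ((-661 - 83) - 505))) = sqrt(2435 + (1 + (-744 - 505))) = sqrt(2435 + (1 - 1249)) = sqrt(2435 - 1248) = sqrt(1187)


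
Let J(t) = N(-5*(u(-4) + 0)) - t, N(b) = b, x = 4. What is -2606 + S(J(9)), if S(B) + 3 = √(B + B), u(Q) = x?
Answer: -2609 + I*√58 ≈ -2609.0 + 7.6158*I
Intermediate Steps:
u(Q) = 4
J(t) = -20 - t (J(t) = -5*(4 + 0) - t = -5*4 - t = -20 - t)
S(B) = -3 + √2*√B (S(B) = -3 + √(B + B) = -3 + √(2*B) = -3 + √2*√B)
-2606 + S(J(9)) = -2606 + (-3 + √2*√(-20 - 1*9)) = -2606 + (-3 + √2*√(-20 - 9)) = -2606 + (-3 + √2*√(-29)) = -2606 + (-3 + √2*(I*√29)) = -2606 + (-3 + I*√58) = -2609 + I*√58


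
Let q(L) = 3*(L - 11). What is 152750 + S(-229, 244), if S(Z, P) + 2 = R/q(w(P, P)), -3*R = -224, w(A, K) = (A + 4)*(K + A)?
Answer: 166360443740/1089117 ≈ 1.5275e+5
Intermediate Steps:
w(A, K) = (4 + A)*(A + K)
q(L) = -33 + 3*L (q(L) = 3*(-11 + L) = -33 + 3*L)
R = 224/3 (R = -⅓*(-224) = 224/3 ≈ 74.667)
S(Z, P) = -2 + 224/(3*(-33 + 6*P² + 24*P)) (S(Z, P) = -2 + 224/(3*(-33 + 3*(P² + 4*P + 4*P + P*P))) = -2 + 224/(3*(-33 + 3*(P² + 4*P + 4*P + P²))) = -2 + 224/(3*(-33 + 3*(2*P² + 8*P))) = -2 + 224/(3*(-33 + (6*P² + 24*P))) = -2 + 224/(3*(-33 + 6*P² + 24*P)))
152750 + S(-229, 244) = 152750 + 2*(211 - 72*244 - 18*244²)/(9*(-11 + 2*244² + 8*244)) = 152750 + 2*(211 - 17568 - 18*59536)/(9*(-11 + 2*59536 + 1952)) = 152750 + 2*(211 - 17568 - 1071648)/(9*(-11 + 119072 + 1952)) = 152750 + (2/9)*(-1089005)/121013 = 152750 + (2/9)*(1/121013)*(-1089005) = 152750 - 2178010/1089117 = 166360443740/1089117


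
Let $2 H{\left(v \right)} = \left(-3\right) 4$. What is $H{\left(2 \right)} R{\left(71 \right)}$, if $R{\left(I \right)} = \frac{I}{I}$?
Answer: $-6$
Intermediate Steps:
$H{\left(v \right)} = -6$ ($H{\left(v \right)} = \frac{\left(-3\right) 4}{2} = \frac{1}{2} \left(-12\right) = -6$)
$R{\left(I \right)} = 1$
$H{\left(2 \right)} R{\left(71 \right)} = \left(-6\right) 1 = -6$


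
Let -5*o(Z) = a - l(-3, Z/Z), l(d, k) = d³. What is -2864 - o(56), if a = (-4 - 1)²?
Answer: -14268/5 ≈ -2853.6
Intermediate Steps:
a = 25 (a = (-5)² = 25)
o(Z) = -52/5 (o(Z) = -(25 - 1*(-3)³)/5 = -(25 - 1*(-27))/5 = -(25 + 27)/5 = -⅕*52 = -52/5)
-2864 - o(56) = -2864 - 1*(-52/5) = -2864 + 52/5 = -14268/5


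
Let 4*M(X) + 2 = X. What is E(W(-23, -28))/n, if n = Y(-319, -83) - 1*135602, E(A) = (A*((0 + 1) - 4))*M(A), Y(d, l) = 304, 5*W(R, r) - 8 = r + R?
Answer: 6837/13529800 ≈ 0.00050533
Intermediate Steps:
W(R, r) = 8/5 + R/5 + r/5 (W(R, r) = 8/5 + (r + R)/5 = 8/5 + (R + r)/5 = 8/5 + (R/5 + r/5) = 8/5 + R/5 + r/5)
M(X) = -½ + X/4
E(A) = -3*A*(-½ + A/4) (E(A) = (A*((0 + 1) - 4))*(-½ + A/4) = (A*(1 - 4))*(-½ + A/4) = (A*(-3))*(-½ + A/4) = (-3*A)*(-½ + A/4) = -3*A*(-½ + A/4))
n = -135298 (n = 304 - 1*135602 = 304 - 135602 = -135298)
E(W(-23, -28))/n = (3*(8/5 + (⅕)*(-23) + (⅕)*(-28))*(2 - (8/5 + (⅕)*(-23) + (⅕)*(-28)))/4)/(-135298) = (3*(8/5 - 23/5 - 28/5)*(2 - (8/5 - 23/5 - 28/5))/4)*(-1/135298) = ((¾)*(-43/5)*(2 - 1*(-43/5)))*(-1/135298) = ((¾)*(-43/5)*(2 + 43/5))*(-1/135298) = ((¾)*(-43/5)*(53/5))*(-1/135298) = -6837/100*(-1/135298) = 6837/13529800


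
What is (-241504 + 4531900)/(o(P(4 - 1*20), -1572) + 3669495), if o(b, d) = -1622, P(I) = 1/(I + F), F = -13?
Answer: 390036/333443 ≈ 1.1697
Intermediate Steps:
P(I) = 1/(-13 + I) (P(I) = 1/(I - 13) = 1/(-13 + I))
(-241504 + 4531900)/(o(P(4 - 1*20), -1572) + 3669495) = (-241504 + 4531900)/(-1622 + 3669495) = 4290396/3667873 = 4290396*(1/3667873) = 390036/333443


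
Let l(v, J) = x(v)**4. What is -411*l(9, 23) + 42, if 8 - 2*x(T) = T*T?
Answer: -11671676379/16 ≈ -7.2948e+8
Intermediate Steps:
x(T) = 4 - T**2/2 (x(T) = 4 - T*T/2 = 4 - T**2/2)
l(v, J) = (4 - v**2/2)**4
-411*l(9, 23) + 42 = -411*(-8 + 9**2)**4/16 + 42 = -411*(-8 + 81)**4/16 + 42 = -411*73**4/16 + 42 = -411*28398241/16 + 42 = -11671677051/16 + 42 = -11671676379/16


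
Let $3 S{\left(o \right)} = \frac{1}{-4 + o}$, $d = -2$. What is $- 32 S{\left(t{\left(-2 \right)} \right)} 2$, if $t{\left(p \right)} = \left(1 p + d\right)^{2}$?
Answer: $- \frac{16}{9} \approx -1.7778$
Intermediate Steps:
$t{\left(p \right)} = \left(-2 + p\right)^{2}$ ($t{\left(p \right)} = \left(1 p - 2\right)^{2} = \left(p - 2\right)^{2} = \left(-2 + p\right)^{2}$)
$S{\left(o \right)} = \frac{1}{3 \left(-4 + o\right)}$
$- 32 S{\left(t{\left(-2 \right)} \right)} 2 = - 32 \frac{1}{3 \left(-4 + \left(-2 - 2\right)^{2}\right)} 2 = - 32 \frac{1}{3 \left(-4 + \left(-4\right)^{2}\right)} 2 = - 32 \frac{1}{3 \left(-4 + 16\right)} 2 = - 32 \frac{1}{3 \cdot 12} \cdot 2 = - 32 \cdot \frac{1}{3} \cdot \frac{1}{12} \cdot 2 = \left(-32\right) \frac{1}{36} \cdot 2 = \left(- \frac{8}{9}\right) 2 = - \frac{16}{9}$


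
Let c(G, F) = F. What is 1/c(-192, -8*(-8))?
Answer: 1/64 ≈ 0.015625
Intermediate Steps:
1/c(-192, -8*(-8)) = 1/(-8*(-8)) = 1/64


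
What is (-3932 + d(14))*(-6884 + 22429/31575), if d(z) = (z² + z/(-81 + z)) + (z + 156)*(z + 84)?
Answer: -188193290259674/2115525 ≈ -8.8958e+7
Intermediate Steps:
d(z) = z² + z/(-81 + z) + (84 + z)*(156 + z) (d(z) = (z² + z/(-81 + z)) + (156 + z)*(84 + z) = (z² + z/(-81 + z)) + (84 + z)*(156 + z) = z² + z/(-81 + z) + (84 + z)*(156 + z))
(-3932 + d(14))*(-6884 + 22429/31575) = (-3932 + (-1061424 - 6335*14 + 2*14³ + 78*14²)/(-81 + 14))*(-6884 + 22429/31575) = (-3932 + (-1061424 - 88690 + 2*2744 + 78*196)/(-67))*(-6884 + 22429*(1/31575)) = (-3932 - (-1061424 - 88690 + 5488 + 15288)/67)*(-6884 + 22429/31575) = (-3932 - 1/67*(-1129338))*(-217339871/31575) = (-3932 + 1129338/67)*(-217339871/31575) = (865894/67)*(-217339871/31575) = -188193290259674/2115525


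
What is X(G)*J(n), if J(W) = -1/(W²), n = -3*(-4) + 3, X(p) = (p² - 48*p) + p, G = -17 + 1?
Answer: -112/25 ≈ -4.4800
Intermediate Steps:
G = -16
X(p) = p² - 47*p
n = 15 (n = 12 + 3 = 15)
J(W) = -1/W²
X(G)*J(n) = (-16*(-47 - 16))*(-1/15²) = (-16*(-63))*(-1*1/225) = 1008*(-1/225) = -112/25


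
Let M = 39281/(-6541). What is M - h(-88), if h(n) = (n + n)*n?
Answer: -101346289/6541 ≈ -15494.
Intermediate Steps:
h(n) = 2*n² (h(n) = (2*n)*n = 2*n²)
M = -39281/6541 (M = 39281*(-1/6541) = -39281/6541 ≈ -6.0053)
M - h(-88) = -39281/6541 - 2*(-88)² = -39281/6541 - 2*7744 = -39281/6541 - 1*15488 = -39281/6541 - 15488 = -101346289/6541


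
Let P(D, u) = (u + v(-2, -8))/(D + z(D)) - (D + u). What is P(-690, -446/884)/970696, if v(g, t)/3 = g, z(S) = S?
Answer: 3662461/5148571584 ≈ 0.00071135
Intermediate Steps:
v(g, t) = 3*g
P(D, u) = -D - u + (-6 + u)/(2*D) (P(D, u) = (u + 3*(-2))/(D + D) - (D + u) = (u - 6)/((2*D)) + (-D - u) = (-6 + u)*(1/(2*D)) + (-D - u) = (-6 + u)/(2*D) + (-D - u) = -D - u + (-6 + u)/(2*D))
P(-690, -446/884)/970696 = (-1*(-690) - (-446)/884 - 3/(-690) + (1/2)*(-446/884)/(-690))/970696 = (690 - (-446)/884 - 3*(-1/690) + (1/2)*(-446*1/884)*(-1/690))*(1/970696) = (690 - 1*(-223/442) + 1/230 + (1/2)*(-223/442)*(-1/690))*(1/970696) = (690 + 223/442 + 1/230 + 223/609960)*(1/970696) = (3662461/5304)*(1/970696) = 3662461/5148571584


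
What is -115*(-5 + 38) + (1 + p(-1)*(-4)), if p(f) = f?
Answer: -3790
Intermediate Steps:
-115*(-5 + 38) + (1 + p(-1)*(-4)) = -115*(-5 + 38) + (1 - 1*(-4)) = -115*33 + (1 + 4) = -3795 + 5 = -3790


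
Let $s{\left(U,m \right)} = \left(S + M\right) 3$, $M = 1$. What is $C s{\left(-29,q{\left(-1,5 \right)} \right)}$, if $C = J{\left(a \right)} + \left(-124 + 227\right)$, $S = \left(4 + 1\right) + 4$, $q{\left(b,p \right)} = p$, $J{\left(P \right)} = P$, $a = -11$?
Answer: $2760$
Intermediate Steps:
$S = 9$ ($S = 5 + 4 = 9$)
$C = 92$ ($C = -11 + \left(-124 + 227\right) = -11 + 103 = 92$)
$s{\left(U,m \right)} = 30$ ($s{\left(U,m \right)} = \left(9 + 1\right) 3 = 10 \cdot 3 = 30$)
$C s{\left(-29,q{\left(-1,5 \right)} \right)} = 92 \cdot 30 = 2760$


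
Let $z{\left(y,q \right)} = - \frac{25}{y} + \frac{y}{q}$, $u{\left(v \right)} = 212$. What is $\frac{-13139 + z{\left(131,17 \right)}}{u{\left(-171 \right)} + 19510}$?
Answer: $- \frac{9747939}{14640298} \approx -0.66583$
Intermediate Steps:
$\frac{-13139 + z{\left(131,17 \right)}}{u{\left(-171 \right)} + 19510} = \frac{-13139 + \left(- \frac{25}{131} + \frac{131}{17}\right)}{212 + 19510} = \frac{-13139 + \left(\left(-25\right) \frac{1}{131} + 131 \cdot \frac{1}{17}\right)}{19722} = \left(-13139 + \left(- \frac{25}{131} + \frac{131}{17}\right)\right) \frac{1}{19722} = \left(-13139 + \frac{16736}{2227}\right) \frac{1}{19722} = \left(- \frac{29243817}{2227}\right) \frac{1}{19722} = - \frac{9747939}{14640298}$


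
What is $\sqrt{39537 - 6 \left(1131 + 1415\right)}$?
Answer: $\sqrt{24261} \approx 155.76$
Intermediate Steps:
$\sqrt{39537 - 6 \left(1131 + 1415\right)} = \sqrt{39537 - 15276} = \sqrt{24261}$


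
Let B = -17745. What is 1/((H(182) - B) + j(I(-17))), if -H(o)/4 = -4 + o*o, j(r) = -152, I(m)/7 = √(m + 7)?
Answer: -1/114887 ≈ -8.7042e-6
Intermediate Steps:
I(m) = 7*√(7 + m) (I(m) = 7*√(m + 7) = 7*√(7 + m))
H(o) = 16 - 4*o² (H(o) = -4*(-4 + o*o) = -4*(-4 + o²) = 16 - 4*o²)
1/((H(182) - B) + j(I(-17))) = 1/(((16 - 4*182²) - 1*(-17745)) - 152) = 1/(((16 - 4*33124) + 17745) - 152) = 1/(((16 - 132496) + 17745) - 152) = 1/((-132480 + 17745) - 152) = 1/(-114735 - 152) = 1/(-114887) = -1/114887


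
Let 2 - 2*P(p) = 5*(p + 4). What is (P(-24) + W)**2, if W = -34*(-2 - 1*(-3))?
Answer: 289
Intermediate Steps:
P(p) = -9 - 5*p/2 (P(p) = 1 - 5*(p + 4)/2 = 1 - 5*(4 + p)/2 = 1 - (20 + 5*p)/2 = 1 + (-10 - 5*p/2) = -9 - 5*p/2)
W = -34 (W = -34*(-2 + 3) = -34*1 = -34)
(P(-24) + W)**2 = ((-9 - 5/2*(-24)) - 34)**2 = ((-9 + 60) - 34)**2 = (51 - 34)**2 = 17**2 = 289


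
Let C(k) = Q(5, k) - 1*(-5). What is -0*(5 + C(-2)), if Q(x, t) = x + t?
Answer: 0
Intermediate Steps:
Q(x, t) = t + x
C(k) = 10 + k (C(k) = (k + 5) - 1*(-5) = (5 + k) + 5 = 10 + k)
-0*(5 + C(-2)) = -0*(5 + (10 - 2)) = -0*(5 + 8) = -0*13 = -525*0 = 0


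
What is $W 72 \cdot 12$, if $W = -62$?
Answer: $-53568$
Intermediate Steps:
$W 72 \cdot 12 = \left(-62\right) 72 \cdot 12 = \left(-4464\right) 12 = -53568$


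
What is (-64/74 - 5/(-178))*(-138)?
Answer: 380259/3293 ≈ 115.47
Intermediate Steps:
(-64/74 - 5/(-178))*(-138) = (-64*1/74 - 5*(-1/178))*(-138) = (-32/37 + 5/178)*(-138) = -5511/6586*(-138) = 380259/3293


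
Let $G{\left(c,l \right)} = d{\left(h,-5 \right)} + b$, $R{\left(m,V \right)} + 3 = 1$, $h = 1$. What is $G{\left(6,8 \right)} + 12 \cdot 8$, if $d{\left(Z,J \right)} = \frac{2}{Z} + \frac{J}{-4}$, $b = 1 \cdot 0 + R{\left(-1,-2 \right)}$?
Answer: $\frac{389}{4} \approx 97.25$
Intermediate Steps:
$R{\left(m,V \right)} = -2$ ($R{\left(m,V \right)} = -3 + 1 = -2$)
$b = -2$ ($b = 1 \cdot 0 - 2 = 0 - 2 = -2$)
$d{\left(Z,J \right)} = \frac{2}{Z} - \frac{J}{4}$ ($d{\left(Z,J \right)} = \frac{2}{Z} + J \left(- \frac{1}{4}\right) = \frac{2}{Z} - \frac{J}{4}$)
$G{\left(c,l \right)} = \frac{5}{4}$ ($G{\left(c,l \right)} = \left(\frac{2}{1} - - \frac{5}{4}\right) - 2 = \left(2 \cdot 1 + \frac{5}{4}\right) - 2 = \left(2 + \frac{5}{4}\right) - 2 = \frac{13}{4} - 2 = \frac{5}{4}$)
$G{\left(6,8 \right)} + 12 \cdot 8 = \frac{5}{4} + 12 \cdot 8 = \frac{5}{4} + 96 = \frac{389}{4}$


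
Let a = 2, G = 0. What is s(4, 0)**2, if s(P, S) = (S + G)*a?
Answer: 0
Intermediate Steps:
s(P, S) = 2*S (s(P, S) = (S + 0)*2 = S*2 = 2*S)
s(4, 0)**2 = (2*0)**2 = 0**2 = 0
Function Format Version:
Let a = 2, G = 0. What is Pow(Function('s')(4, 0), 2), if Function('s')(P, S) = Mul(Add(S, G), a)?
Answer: 0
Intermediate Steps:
Function('s')(P, S) = Mul(2, S) (Function('s')(P, S) = Mul(Add(S, 0), 2) = Mul(S, 2) = Mul(2, S))
Pow(Function('s')(4, 0), 2) = Pow(Mul(2, 0), 2) = Pow(0, 2) = 0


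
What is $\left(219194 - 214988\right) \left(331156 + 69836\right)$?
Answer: $1686572352$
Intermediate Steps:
$\left(219194 - 214988\right) \left(331156 + 69836\right) = 4206 \cdot 400992 = 1686572352$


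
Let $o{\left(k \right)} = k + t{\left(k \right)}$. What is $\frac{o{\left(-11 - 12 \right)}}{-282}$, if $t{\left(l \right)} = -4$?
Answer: $\frac{9}{94} \approx 0.095745$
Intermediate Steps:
$o{\left(k \right)} = -4 + k$ ($o{\left(k \right)} = k - 4 = -4 + k$)
$\frac{o{\left(-11 - 12 \right)}}{-282} = \frac{-4 - 23}{-282} = \left(-4 - 23\right) \left(- \frac{1}{282}\right) = \left(-27\right) \left(- \frac{1}{282}\right) = \frac{9}{94}$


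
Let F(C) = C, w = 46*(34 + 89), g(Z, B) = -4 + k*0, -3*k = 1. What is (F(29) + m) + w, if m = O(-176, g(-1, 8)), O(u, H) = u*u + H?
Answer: 36659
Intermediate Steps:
k = -⅓ (k = -⅓*1 = -⅓ ≈ -0.33333)
g(Z, B) = -4 (g(Z, B) = -4 - ⅓*0 = -4 + 0 = -4)
w = 5658 (w = 46*123 = 5658)
O(u, H) = H + u² (O(u, H) = u² + H = H + u²)
m = 30972 (m = -4 + (-176)² = -4 + 30976 = 30972)
(F(29) + m) + w = (29 + 30972) + 5658 = 31001 + 5658 = 36659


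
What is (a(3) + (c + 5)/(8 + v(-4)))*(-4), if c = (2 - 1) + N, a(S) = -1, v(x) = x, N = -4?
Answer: 2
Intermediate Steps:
c = -3 (c = (2 - 1) - 4 = 1 - 4 = -3)
(a(3) + (c + 5)/(8 + v(-4)))*(-4) = (-1 + (-3 + 5)/(8 - 4))*(-4) = (-1 + 2/4)*(-4) = (-1 + 2*(¼))*(-4) = (-1 + ½)*(-4) = -½*(-4) = 2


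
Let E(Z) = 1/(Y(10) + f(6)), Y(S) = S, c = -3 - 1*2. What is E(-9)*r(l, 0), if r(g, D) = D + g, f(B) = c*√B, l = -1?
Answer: ⅕ + √6/10 ≈ 0.44495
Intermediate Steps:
c = -5 (c = -3 - 2 = -5)
f(B) = -5*√B
E(Z) = 1/(10 - 5*√6)
E(-9)*r(l, 0) = (-⅕ - √6/10)*(0 - 1) = (-⅕ - √6/10)*(-1) = ⅕ + √6/10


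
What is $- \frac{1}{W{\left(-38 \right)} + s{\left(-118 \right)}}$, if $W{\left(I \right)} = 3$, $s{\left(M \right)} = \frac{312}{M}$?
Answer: $- \frac{59}{21} \approx -2.8095$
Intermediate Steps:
$- \frac{1}{W{\left(-38 \right)} + s{\left(-118 \right)}} = - \frac{1}{3 + \frac{312}{-118}} = - \frac{1}{3 + 312 \left(- \frac{1}{118}\right)} = - \frac{1}{3 - \frac{156}{59}} = - \frac{1}{\frac{21}{59}} = \left(-1\right) \frac{59}{21} = - \frac{59}{21}$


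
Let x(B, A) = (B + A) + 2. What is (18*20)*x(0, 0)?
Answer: 720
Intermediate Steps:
x(B, A) = 2 + A + B (x(B, A) = (A + B) + 2 = 2 + A + B)
(18*20)*x(0, 0) = (18*20)*(2 + 0 + 0) = 360*2 = 720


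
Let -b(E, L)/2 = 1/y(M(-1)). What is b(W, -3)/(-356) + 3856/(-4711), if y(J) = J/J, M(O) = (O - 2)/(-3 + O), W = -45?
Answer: -681657/838558 ≈ -0.81289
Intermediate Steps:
M(O) = (-2 + O)/(-3 + O)
y(J) = 1
b(E, L) = -2 (b(E, L) = -2/1 = -2*1 = -2)
b(W, -3)/(-356) + 3856/(-4711) = -2/(-356) + 3856/(-4711) = -2*(-1/356) + 3856*(-1/4711) = 1/178 - 3856/4711 = -681657/838558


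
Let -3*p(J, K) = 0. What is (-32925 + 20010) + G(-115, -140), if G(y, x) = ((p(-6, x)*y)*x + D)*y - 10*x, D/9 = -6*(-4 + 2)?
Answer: -23935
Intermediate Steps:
D = 108 (D = 9*(-6*(-4 + 2)) = 9*(-6*(-2)) = 9*12 = 108)
p(J, K) = 0 (p(J, K) = -⅓*0 = 0)
G(y, x) = -10*x + 108*y (G(y, x) = ((0*y)*x + 108)*y - 10*x = (0*x + 108)*y - 10*x = (0 + 108)*y - 10*x = 108*y - 10*x = -10*x + 108*y)
(-32925 + 20010) + G(-115, -140) = (-32925 + 20010) + (-10*(-140) + 108*(-115)) = -12915 + (1400 - 12420) = -12915 - 11020 = -23935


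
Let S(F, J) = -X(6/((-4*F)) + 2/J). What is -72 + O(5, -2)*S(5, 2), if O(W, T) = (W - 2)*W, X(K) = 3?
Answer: -117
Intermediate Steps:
O(W, T) = W*(-2 + W) (O(W, T) = (-2 + W)*W = W*(-2 + W))
S(F, J) = -3 (S(F, J) = -1*3 = -3)
-72 + O(5, -2)*S(5, 2) = -72 + (5*(-2 + 5))*(-3) = -72 + (5*3)*(-3) = -72 + 15*(-3) = -72 - 45 = -117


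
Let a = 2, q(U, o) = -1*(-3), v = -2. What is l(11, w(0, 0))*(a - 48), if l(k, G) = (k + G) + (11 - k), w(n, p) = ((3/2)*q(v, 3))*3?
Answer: -1127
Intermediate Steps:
q(U, o) = 3
w(n, p) = 27/2 (w(n, p) = ((3/2)*3)*3 = (9/2)*3 = 27/2)
l(k, G) = 11 + G (l(k, G) = (G + k) + (11 - k) = 11 + G)
l(11, w(0, 0))*(a - 48) = (11 + 27/2)*(2 - 48) = (49/2)*(-46) = -1127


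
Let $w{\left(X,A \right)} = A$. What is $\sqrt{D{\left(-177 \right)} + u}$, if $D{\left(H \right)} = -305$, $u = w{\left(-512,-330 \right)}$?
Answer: $i \sqrt{635} \approx 25.199 i$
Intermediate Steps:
$u = -330$
$\sqrt{D{\left(-177 \right)} + u} = \sqrt{-305 - 330} = \sqrt{-635} = i \sqrt{635}$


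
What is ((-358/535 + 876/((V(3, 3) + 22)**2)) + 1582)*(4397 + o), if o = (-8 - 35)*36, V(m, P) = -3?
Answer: 871449248208/193135 ≈ 4.5121e+6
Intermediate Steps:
o = -1548 (o = -43*36 = -1548)
((-358/535 + 876/((V(3, 3) + 22)**2)) + 1582)*(4397 + o) = ((-358/535 + 876/((-3 + 22)**2)) + 1582)*(4397 - 1548) = ((-358*1/535 + 876/(19**2)) + 1582)*2849 = ((-358/535 + 876/361) + 1582)*2849 = (339422/193135 + 1582)*2849 = (305878992/193135)*2849 = 871449248208/193135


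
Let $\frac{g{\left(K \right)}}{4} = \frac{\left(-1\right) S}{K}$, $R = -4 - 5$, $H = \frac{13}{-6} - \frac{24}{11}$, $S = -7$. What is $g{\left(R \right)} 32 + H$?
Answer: $- \frac{20573}{198} \approx -103.9$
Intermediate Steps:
$H = - \frac{287}{66}$ ($H = 13 \left(- \frac{1}{6}\right) - \frac{24}{11} = - \frac{13}{6} - \frac{24}{11} = - \frac{287}{66} \approx -4.3485$)
$R = -9$
$g{\left(K \right)} = \frac{28}{K}$ ($g{\left(K \right)} = 4 \frac{\left(-1\right) \left(-7\right)}{K} = 4 \frac{7}{K} = \frac{28}{K}$)
$g{\left(R \right)} 32 + H = \frac{28}{-9} \cdot 32 - \frac{287}{66} = 28 \left(- \frac{1}{9}\right) 32 - \frac{287}{66} = \left(- \frac{28}{9}\right) 32 - \frac{287}{66} = - \frac{896}{9} - \frac{287}{66} = - \frac{20573}{198}$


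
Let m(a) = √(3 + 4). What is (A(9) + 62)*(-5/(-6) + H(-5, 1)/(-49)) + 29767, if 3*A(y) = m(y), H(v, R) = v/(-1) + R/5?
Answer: 21911884/735 + 1069*√7/4410 ≈ 29813.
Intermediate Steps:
H(v, R) = -v + R/5 (H(v, R) = v*(-1) + R*(⅕) = -v + R/5)
m(a) = √7
A(y) = √7/3
(A(9) + 62)*(-5/(-6) + H(-5, 1)/(-49)) + 29767 = (√7/3 + 62)*(-5/(-6) + (-1*(-5) + (⅕)*1)/(-49)) + 29767 = (62 + √7/3)*(-5*(-⅙) + (5 + ⅕)*(-1/49)) + 29767 = (62 + √7/3)*(⅚ + (26/5)*(-1/49)) + 29767 = (62 + √7/3)*(⅚ - 26/245) + 29767 = (62 + √7/3)*(1069/1470) + 29767 = (33139/735 + 1069*√7/4410) + 29767 = 21911884/735 + 1069*√7/4410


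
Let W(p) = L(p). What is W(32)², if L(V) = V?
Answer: 1024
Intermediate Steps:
W(p) = p
W(32)² = 32² = 1024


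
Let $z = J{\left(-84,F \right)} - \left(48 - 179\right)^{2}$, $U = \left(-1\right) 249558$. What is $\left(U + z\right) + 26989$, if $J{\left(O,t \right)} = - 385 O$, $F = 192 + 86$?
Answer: $-207390$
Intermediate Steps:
$F = 278$
$U = -249558$
$z = 15179$ ($z = \left(-385\right) \left(-84\right) - \left(48 - 179\right)^{2} = 32340 - \left(-131\right)^{2} = 32340 - 17161 = 15179$)
$\left(U + z\right) + 26989 = \left(-249558 + 15179\right) + 26989 = -234379 + 26989 = -207390$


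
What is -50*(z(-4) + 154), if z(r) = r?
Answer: -7500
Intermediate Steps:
-50*(z(-4) + 154) = -50*(-4 + 154) = -50*150 = -7500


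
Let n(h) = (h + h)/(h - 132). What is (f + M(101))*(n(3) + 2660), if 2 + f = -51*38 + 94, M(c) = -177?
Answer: -231386694/43 ≈ -5.3811e+6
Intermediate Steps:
f = -1846 (f = -2 + (-51*38 + 94) = -2 + (-1938 + 94) = -2 - 1844 = -1846)
n(h) = 2*h/(-132 + h) (n(h) = (2*h)/(-132 + h) = 2*h/(-132 + h))
(f + M(101))*(n(3) + 2660) = (-1846 - 177)*(2*3/(-132 + 3) + 2660) = -2023*(2*3/(-129) + 2660) = -2023*(2*3*(-1/129) + 2660) = -2023*(-2/43 + 2660) = -2023*114378/43 = -231386694/43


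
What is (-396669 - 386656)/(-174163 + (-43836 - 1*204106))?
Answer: 156665/84421 ≈ 1.8558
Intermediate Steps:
(-396669 - 386656)/(-174163 + (-43836 - 1*204106)) = -783325/(-174163 + (-43836 - 204106)) = -783325/(-174163 - 247942) = -783325/(-422105) = -783325*(-1/422105) = 156665/84421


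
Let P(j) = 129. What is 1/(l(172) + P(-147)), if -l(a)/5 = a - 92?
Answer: -1/271 ≈ -0.0036900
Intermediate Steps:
l(a) = 460 - 5*a (l(a) = -5*(a - 92) = -5*(-92 + a) = 460 - 5*a)
1/(l(172) + P(-147)) = 1/((460 - 5*172) + 129) = 1/((460 - 860) + 129) = 1/(-400 + 129) = 1/(-271) = -1/271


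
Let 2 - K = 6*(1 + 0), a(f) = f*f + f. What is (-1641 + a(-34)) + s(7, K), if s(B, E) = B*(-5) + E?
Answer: -558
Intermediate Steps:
a(f) = f + f² (a(f) = f² + f = f + f²)
K = -4 (K = 2 - 6*(1 + 0) = 2 - 6 = -4)
s(B, E) = E - 5*B (s(B, E) = -5*B + E = E - 5*B)
(-1641 + a(-34)) + s(7, K) = (-1641 - 34*(1 - 34)) + (-4 - 5*7) = (-1641 - 34*(-33)) + (-4 - 35) = (-1641 + 1122) - 39 = -519 - 39 = -558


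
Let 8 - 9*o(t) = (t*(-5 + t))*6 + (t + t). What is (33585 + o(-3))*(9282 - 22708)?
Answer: -4056464510/9 ≈ -4.5072e+8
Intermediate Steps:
o(t) = 8/9 - 2*t/9 - 2*t*(-5 + t)/3 (o(t) = 8/9 - ((t*(-5 + t))*6 + (t + t))/9 = 8/9 - (6*t*(-5 + t) + 2*t)/9 = 8/9 - (2*t + 6*t*(-5 + t))/9 = 8/9 + (-2*t/9 - 2*t*(-5 + t)/3) = 8/9 - 2*t/9 - 2*t*(-5 + t)/3)
(33585 + o(-3))*(9282 - 22708) = (33585 + (8/9 - ⅔*(-3)² + (28/9)*(-3)))*(9282 - 22708) = (33585 + (8/9 - ⅔*9 - 28/3))*(-13426) = (33585 + (8/9 - 6 - 28/3))*(-13426) = (33585 - 130/9)*(-13426) = (302135/9)*(-13426) = -4056464510/9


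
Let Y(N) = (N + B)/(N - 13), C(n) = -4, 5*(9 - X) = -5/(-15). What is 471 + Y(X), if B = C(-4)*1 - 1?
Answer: 28672/61 ≈ 470.03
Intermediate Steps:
X = 134/15 (X = 9 - (-1)/(-15) = 9 - (-1)*(-1)/15 = 9 - 1/5*1/3 = 9 - 1/15 = 134/15 ≈ 8.9333)
B = -5 (B = -4*1 - 1 = -4 - 1 = -5)
Y(N) = (-5 + N)/(-13 + N) (Y(N) = (N - 5)/(N - 13) = (-5 + N)/(-13 + N))
471 + Y(X) = 471 + (-5 + 134/15)/(-13 + 134/15) = 471 + (59/15)/(-61/15) = 471 - 15/61*59/15 = 471 - 59/61 = 28672/61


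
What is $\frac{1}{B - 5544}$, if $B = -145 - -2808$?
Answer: $- \frac{1}{2881} \approx -0.0003471$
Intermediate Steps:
$B = 2663$ ($B = -145 + 2808 = 2663$)
$\frac{1}{B - 5544} = \frac{1}{2663 - 5544} = \frac{1}{-2881} = - \frac{1}{2881}$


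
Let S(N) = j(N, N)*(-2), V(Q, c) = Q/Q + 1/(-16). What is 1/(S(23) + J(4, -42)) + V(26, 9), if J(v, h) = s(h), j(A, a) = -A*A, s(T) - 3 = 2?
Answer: 15961/17008 ≈ 0.93844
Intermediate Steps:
s(T) = 5 (s(T) = 3 + 2 = 5)
V(Q, c) = 15/16 (V(Q, c) = 1 + 1*(-1/16) = 1 - 1/16 = 15/16)
j(A, a) = -A²
S(N) = 2*N² (S(N) = -N²*(-2) = 2*N²)
J(v, h) = 5
1/(S(23) + J(4, -42)) + V(26, 9) = 1/(2*23² + 5) + 15/16 = 1/(2*529 + 5) + 15/16 = 1/(1058 + 5) + 15/16 = 1/1063 + 15/16 = 15961/17008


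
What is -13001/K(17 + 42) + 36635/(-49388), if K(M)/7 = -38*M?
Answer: 33571849/387547636 ≈ 0.086626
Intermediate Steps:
K(M) = -266*M (K(M) = 7*(-38*M) = -266*M)
-13001/K(17 + 42) + 36635/(-49388) = -13001*(-1/(266*(17 + 42))) + 36635/(-49388) = -13001/((-266*59)) + 36635*(-1/49388) = -13001/(-15694) - 36635/49388 = -13001*(-1/15694) - 36635/49388 = 13001/15694 - 36635/49388 = 33571849/387547636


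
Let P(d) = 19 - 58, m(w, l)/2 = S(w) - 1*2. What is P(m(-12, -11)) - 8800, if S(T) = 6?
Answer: -8839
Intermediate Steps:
m(w, l) = 8 (m(w, l) = 2*(6 - 1*2) = 2*(6 - 2) = 2*4 = 8)
P(d) = -39
P(m(-12, -11)) - 8800 = -39 - 8800 = -8839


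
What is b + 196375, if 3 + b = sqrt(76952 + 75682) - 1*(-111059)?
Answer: 307431 + sqrt(152634) ≈ 3.0782e+5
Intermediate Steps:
b = 111056 + sqrt(152634) (b = -3 + (sqrt(76952 + 75682) - 1*(-111059)) = -3 + (sqrt(152634) + 111059) = -3 + (111059 + sqrt(152634)) = 111056 + sqrt(152634) ≈ 1.1145e+5)
b + 196375 = (111056 + sqrt(152634)) + 196375 = 307431 + sqrt(152634)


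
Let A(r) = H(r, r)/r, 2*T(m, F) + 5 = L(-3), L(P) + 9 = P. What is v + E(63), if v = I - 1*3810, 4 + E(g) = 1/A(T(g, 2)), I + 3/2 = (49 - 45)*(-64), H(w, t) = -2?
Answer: -16269/4 ≈ -4067.3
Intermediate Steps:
L(P) = -9 + P
T(m, F) = -17/2 (T(m, F) = -5/2 + (-9 - 3)/2 = -5/2 + (½)*(-12) = -5/2 - 6 = -17/2)
A(r) = -2/r
I = -515/2 (I = -3/2 + (49 - 45)*(-64) = -3/2 + 4*(-64) = -3/2 - 256 = -515/2 ≈ -257.50)
E(g) = ¼ (E(g) = -4 + 1/(-2/(-17/2)) = -4 + 1/(-2*(-2/17)) = -4 + 1/(4/17) = -4 + 17/4 = ¼)
v = -8135/2 (v = -515/2 - 1*3810 = -515/2 - 3810 = -8135/2 ≈ -4067.5)
v + E(63) = -8135/2 + ¼ = -16269/4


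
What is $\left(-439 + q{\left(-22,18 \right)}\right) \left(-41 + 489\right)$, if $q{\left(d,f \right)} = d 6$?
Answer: $-255808$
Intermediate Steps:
$q{\left(d,f \right)} = 6 d$
$\left(-439 + q{\left(-22,18 \right)}\right) \left(-41 + 489\right) = \left(-439 + 6 \left(-22\right)\right) \left(-41 + 489\right) = \left(-439 - 132\right) 448 = \left(-571\right) 448 = -255808$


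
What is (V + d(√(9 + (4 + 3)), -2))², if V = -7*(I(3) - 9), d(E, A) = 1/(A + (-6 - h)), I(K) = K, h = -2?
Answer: 63001/36 ≈ 1750.0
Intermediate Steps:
d(E, A) = 1/(-4 + A) (d(E, A) = 1/(A + (-6 - 1*(-2))) = 1/(A + (-6 + 2)) = 1/(A - 4) = 1/(-4 + A))
V = 42 (V = -7*(3 - 9) = -7*(-6) = 42)
(V + d(√(9 + (4 + 3)), -2))² = (42 + 1/(-4 - 2))² = (42 + 1/(-6))² = (42 - ⅙)² = (251/6)² = 63001/36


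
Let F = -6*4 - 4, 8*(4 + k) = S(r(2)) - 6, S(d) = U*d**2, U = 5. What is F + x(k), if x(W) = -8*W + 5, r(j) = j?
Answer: -5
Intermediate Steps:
S(d) = 5*d**2
k = -9/4 (k = -4 + (5*2**2 - 6)/8 = -4 + (5*4 - 6)/8 = -4 + (20 - 6)/8 = -4 + (1/8)*14 = -4 + 7/4 = -9/4 ≈ -2.2500)
F = -28 (F = -24 - 4 = -28)
x(W) = 5 - 8*W
F + x(k) = -28 + (5 - 8*(-9/4)) = -28 + (5 + 18) = -28 + 23 = -5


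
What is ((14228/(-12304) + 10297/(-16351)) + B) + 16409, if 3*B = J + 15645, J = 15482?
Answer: 4041189247067/150887028 ≈ 26783.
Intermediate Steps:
B = 31127/3 (B = (15482 + 15645)/3 = (1/3)*31127 = 31127/3 ≈ 10376.)
((14228/(-12304) + 10297/(-16351)) + B) + 16409 = ((14228/(-12304) + 10297/(-16351)) + 31127/3) + 16409 = ((14228*(-1/12304) + 10297*(-1/16351)) + 31127/3) + 16409 = ((-3557/3076 - 10297/16351) + 31127/3) + 16409 = (-89834079/50295676 + 31127/3) + 16409 = 1565284004615/150887028 + 16409 = 4041189247067/150887028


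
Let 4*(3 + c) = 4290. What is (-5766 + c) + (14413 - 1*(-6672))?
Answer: 32777/2 ≈ 16389.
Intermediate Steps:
c = 2139/2 (c = -3 + (1/4)*4290 = -3 + 2145/2 = 2139/2 ≈ 1069.5)
(-5766 + c) + (14413 - 1*(-6672)) = (-5766 + 2139/2) + (14413 - 1*(-6672)) = -9393/2 + (14413 + 6672) = -9393/2 + 21085 = 32777/2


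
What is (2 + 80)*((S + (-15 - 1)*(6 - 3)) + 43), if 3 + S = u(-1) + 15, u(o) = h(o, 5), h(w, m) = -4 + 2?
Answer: 410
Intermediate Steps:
h(w, m) = -2
u(o) = -2
S = 10 (S = -3 + (-2 + 15) = -3 + 13 = 10)
(2 + 80)*((S + (-15 - 1)*(6 - 3)) + 43) = (2 + 80)*((10 + (-15 - 1)*(6 - 3)) + 43) = 82*((10 - 16*3) + 43) = 82*((10 - 48) + 43) = 82*(-38 + 43) = 82*5 = 410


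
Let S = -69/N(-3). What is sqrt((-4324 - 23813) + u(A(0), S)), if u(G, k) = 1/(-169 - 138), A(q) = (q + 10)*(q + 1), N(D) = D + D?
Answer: 2*I*sqrt(662971105)/307 ≈ 167.74*I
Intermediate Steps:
N(D) = 2*D
A(q) = (1 + q)*(10 + q) (A(q) = (10 + q)*(1 + q) = (1 + q)*(10 + q))
S = 23/2 (S = -69/(2*(-3)) = -69/(-6) = -69*(-1/6) = 23/2 ≈ 11.500)
u(G, k) = -1/307 (u(G, k) = 1/(-307) = -1/307)
sqrt((-4324 - 23813) + u(A(0), S)) = sqrt((-4324 - 23813) - 1/307) = sqrt(-28137 - 1/307) = sqrt(-8638060/307) = 2*I*sqrt(662971105)/307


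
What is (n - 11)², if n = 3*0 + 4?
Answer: 49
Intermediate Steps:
n = 4 (n = 0 + 4 = 4)
(n - 11)² = (4 - 11)² = (-7)² = 49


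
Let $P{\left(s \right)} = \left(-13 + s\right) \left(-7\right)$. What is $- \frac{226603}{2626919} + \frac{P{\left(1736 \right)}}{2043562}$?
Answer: $- \frac{494760549945}{5368271845478} \approx -0.092164$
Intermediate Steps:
$P{\left(s \right)} = 91 - 7 s$
$- \frac{226603}{2626919} + \frac{P{\left(1736 \right)}}{2043562} = - \frac{226603}{2626919} + \frac{91 - 12152}{2043562} = \left(-226603\right) \frac{1}{2626919} + \left(91 - 12152\right) \frac{1}{2043562} = - \frac{226603}{2626919} - \frac{12061}{2043562} = - \frac{494760549945}{5368271845478}$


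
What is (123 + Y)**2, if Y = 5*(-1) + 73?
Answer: 36481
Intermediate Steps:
Y = 68 (Y = -5 + 73 = 68)
(123 + Y)**2 = (123 + 68)**2 = 191**2 = 36481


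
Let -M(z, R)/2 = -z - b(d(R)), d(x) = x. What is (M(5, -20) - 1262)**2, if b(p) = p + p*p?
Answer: 242064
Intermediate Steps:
b(p) = p + p**2
M(z, R) = 2*z + 2*R*(1 + R) (M(z, R) = -2*(-z - R*(1 + R)) = 2*z + 2*R*(1 + R))
(M(5, -20) - 1262)**2 = ((2*5 + 2*(-20)*(1 - 20)) - 1262)**2 = ((10 + 2*(-20)*(-19)) - 1262)**2 = ((10 + 760) - 1262)**2 = (770 - 1262)**2 = (-492)**2 = 242064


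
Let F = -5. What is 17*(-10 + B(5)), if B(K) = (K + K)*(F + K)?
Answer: -170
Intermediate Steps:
B(K) = 2*K*(-5 + K) (B(K) = (K + K)*(-5 + K) = (2*K)*(-5 + K) = 2*K*(-5 + K))
17*(-10 + B(5)) = 17*(-10 + 2*5*(-5 + 5)) = 17*(-10 + 2*5*0) = 17*(-10 + 0) = 17*(-10) = -170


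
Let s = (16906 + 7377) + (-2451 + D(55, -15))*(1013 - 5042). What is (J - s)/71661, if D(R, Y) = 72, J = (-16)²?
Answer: -3203006/23887 ≈ -134.09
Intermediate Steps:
J = 256
s = 9609274 (s = (16906 + 7377) + (-2451 + 72)*(1013 - 5042) = 24283 - 2379*(-4029) = 24283 + 9584991 = 9609274)
(J - s)/71661 = (256 - 1*9609274)/71661 = (256 - 9609274)*(1/71661) = -9609018*1/71661 = -3203006/23887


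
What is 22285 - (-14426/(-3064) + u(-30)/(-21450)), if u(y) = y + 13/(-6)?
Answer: 549121148153/24646050 ≈ 22280.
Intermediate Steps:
u(y) = -13/6 + y (u(y) = y + 13*(-1/6) = y - 13/6 = -13/6 + y)
22285 - (-14426/(-3064) + u(-30)/(-21450)) = 22285 - (-14426/(-3064) + (-13/6 - 30)/(-21450)) = 22285 - (-14426*(-1/3064) - 193/6*(-1/21450)) = 22285 - (7213/1532 + 193/128700) = 22285 - 1*116076097/24646050 = 22285 - 116076097/24646050 = 549121148153/24646050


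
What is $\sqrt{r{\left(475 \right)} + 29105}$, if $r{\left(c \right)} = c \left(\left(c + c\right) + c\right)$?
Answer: $2 \sqrt{176495} \approx 840.23$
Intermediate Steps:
$r{\left(c \right)} = 3 c^{2}$ ($r{\left(c \right)} = c \left(2 c + c\right) = c 3 c = 3 c^{2}$)
$\sqrt{r{\left(475 \right)} + 29105} = \sqrt{3 \cdot 475^{2} + 29105} = \sqrt{3 \cdot 225625 + 29105} = \sqrt{676875 + 29105} = \sqrt{705980} = 2 \sqrt{176495}$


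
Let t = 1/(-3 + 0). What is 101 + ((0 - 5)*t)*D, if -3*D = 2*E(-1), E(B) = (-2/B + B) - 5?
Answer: 949/9 ≈ 105.44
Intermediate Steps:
E(B) = -5 + B - 2/B (E(B) = (B - 2/B) - 5 = -5 + B - 2/B)
D = 8/3 (D = -2*(-5 - 1 - 2/(-1))/3 = -2*(-5 - 1 - 2*(-1))/3 = -2*(-5 - 1 + 2)/3 = -2*(-4)/3 = -⅓*(-8) = 8/3 ≈ 2.6667)
t = -⅓ (t = 1/(-3) = -⅓ ≈ -0.33333)
101 + ((0 - 5)*t)*D = 101 + ((0 - 5)*(-⅓))*(8/3) = 101 - 5*(-⅓)*(8/3) = 101 + (5/3)*(8/3) = 101 + 40/9 = 949/9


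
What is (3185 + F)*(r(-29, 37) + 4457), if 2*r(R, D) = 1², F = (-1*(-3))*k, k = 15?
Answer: 14397725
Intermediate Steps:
F = 45 (F = -1*(-3)*15 = 3*15 = 45)
r(R, D) = ½ (r(R, D) = (½)*1² = (½)*1 = ½)
(3185 + F)*(r(-29, 37) + 4457) = (3185 + 45)*(½ + 4457) = 3230*(8915/2) = 14397725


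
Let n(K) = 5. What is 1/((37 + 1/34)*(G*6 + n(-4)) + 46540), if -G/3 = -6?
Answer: 34/1724627 ≈ 1.9714e-5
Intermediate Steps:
G = 18 (G = -3*(-6) = 18)
1/((37 + 1/34)*(G*6 + n(-4)) + 46540) = 1/((37 + 1/34)*(18*6 + 5) + 46540) = 1/((37 + 1/34)*(108 + 5) + 46540) = 1/((1259/34)*113 + 46540) = 1/(142267/34 + 46540) = 1/(1724627/34) = 34/1724627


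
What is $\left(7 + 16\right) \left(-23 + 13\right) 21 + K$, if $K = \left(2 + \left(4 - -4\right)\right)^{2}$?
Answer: $-4730$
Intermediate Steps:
$K = 100$ ($K = \left(2 + \left(4 + 4\right)\right)^{2} = \left(2 + 8\right)^{2} = 10^{2} = 100$)
$\left(7 + 16\right) \left(-23 + 13\right) 21 + K = \left(7 + 16\right) \left(-23 + 13\right) 21 + 100 = 23 \left(-10\right) 21 + 100 = \left(-230\right) 21 + 100 = -4830 + 100 = -4730$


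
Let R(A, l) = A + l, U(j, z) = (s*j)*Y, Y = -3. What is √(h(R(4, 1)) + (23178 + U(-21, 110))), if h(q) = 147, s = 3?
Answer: √23514 ≈ 153.34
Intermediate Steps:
U(j, z) = -9*j (U(j, z) = (3*j)*(-3) = -9*j)
√(h(R(4, 1)) + (23178 + U(-21, 110))) = √(147 + (23178 - 9*(-21))) = √(147 + (23178 + 189)) = √(147 + 23367) = √23514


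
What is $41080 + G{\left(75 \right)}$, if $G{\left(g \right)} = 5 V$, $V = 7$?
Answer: $41115$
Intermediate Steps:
$G{\left(g \right)} = 35$ ($G{\left(g \right)} = 5 \cdot 7 = 35$)
$41080 + G{\left(75 \right)} = 41080 + 35 = 41115$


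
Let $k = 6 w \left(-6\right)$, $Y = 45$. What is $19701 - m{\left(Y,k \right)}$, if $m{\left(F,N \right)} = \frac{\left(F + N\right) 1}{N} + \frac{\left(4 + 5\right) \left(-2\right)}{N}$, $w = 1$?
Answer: $\frac{78803}{4} \approx 19701.0$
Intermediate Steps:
$k = -36$ ($k = 6 \cdot 1 \left(-6\right) = 6 \left(-6\right) = -36$)
$m{\left(F,N \right)} = - \frac{18}{N} + \frac{F + N}{N}$ ($m{\left(F,N \right)} = \frac{F + N}{N} + \frac{9 \left(-2\right)}{N} = \frac{F + N}{N} - \frac{18}{N} = - \frac{18}{N} + \frac{F + N}{N}$)
$19701 - m{\left(Y,k \right)} = 19701 - \frac{-18 + 45 - 36}{-36} = 19701 - \left(- \frac{1}{36}\right) \left(-9\right) = 19701 - \frac{1}{4} = \frac{78803}{4}$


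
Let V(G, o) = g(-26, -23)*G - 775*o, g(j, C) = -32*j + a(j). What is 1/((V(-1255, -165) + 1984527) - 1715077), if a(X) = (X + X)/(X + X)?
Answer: -1/648090 ≈ -1.5430e-6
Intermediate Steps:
a(X) = 1 (a(X) = (2*X)/((2*X)) = (2*X)*(1/(2*X)) = 1)
g(j, C) = 1 - 32*j (g(j, C) = -32*j + 1 = 1 - 32*j)
V(G, o) = -775*o + 833*G (V(G, o) = (1 - 32*(-26))*G - 775*o = (1 + 832)*G - 775*o = 833*G - 775*o = -775*o + 833*G)
1/((V(-1255, -165) + 1984527) - 1715077) = 1/(((-775*(-165) + 833*(-1255)) + 1984527) - 1715077) = 1/(((127875 - 1045415) + 1984527) - 1715077) = 1/((-917540 + 1984527) - 1715077) = 1/(1066987 - 1715077) = 1/(-648090) = -1/648090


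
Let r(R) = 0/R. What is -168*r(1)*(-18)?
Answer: 0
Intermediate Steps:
r(R) = 0
-168*r(1)*(-18) = -168*0*(-18) = -28*0*(-18) = 0*(-18) = 0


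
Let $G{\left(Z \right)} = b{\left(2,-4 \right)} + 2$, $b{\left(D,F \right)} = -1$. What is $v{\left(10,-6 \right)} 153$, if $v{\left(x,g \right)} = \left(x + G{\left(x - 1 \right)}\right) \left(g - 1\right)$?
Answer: $-11781$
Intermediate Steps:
$G{\left(Z \right)} = 1$ ($G{\left(Z \right)} = -1 + 2 = 1$)
$v{\left(x,g \right)} = \left(1 + x\right) \left(-1 + g\right)$ ($v{\left(x,g \right)} = \left(x + 1\right) \left(g - 1\right) = \left(1 + x\right) \left(-1 + g\right)$)
$v{\left(10,-6 \right)} 153 = \left(-1 - 6 - 10 - 60\right) 153 = \left(-77\right) 153 = -11781$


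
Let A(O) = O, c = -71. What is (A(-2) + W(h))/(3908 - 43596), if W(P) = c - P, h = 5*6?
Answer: 103/39688 ≈ 0.0025952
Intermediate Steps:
h = 30
W(P) = -71 - P
(A(-2) + W(h))/(3908 - 43596) = (-2 + (-71 - 1*30))/(3908 - 43596) = (-2 + (-71 - 30))/(-39688) = (-2 - 101)*(-1/39688) = -103*(-1/39688) = 103/39688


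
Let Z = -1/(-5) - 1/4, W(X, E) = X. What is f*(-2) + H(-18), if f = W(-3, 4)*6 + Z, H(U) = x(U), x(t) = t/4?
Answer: 158/5 ≈ 31.600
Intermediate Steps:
x(t) = t/4 (x(t) = t*(1/4) = t/4)
H(U) = U/4
Z = -1/20 (Z = -1*(-1/5) - 1*1/4 = 1/5 - 1/4 = -1/20 ≈ -0.050000)
f = -361/20 (f = -3*6 - 1/20 = -18 - 1/20 = -361/20 ≈ -18.050)
f*(-2) + H(-18) = -361/20*(-2) + (1/4)*(-18) = 361/10 - 9/2 = 158/5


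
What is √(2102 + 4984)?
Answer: √7086 ≈ 84.178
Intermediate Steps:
√(2102 + 4984) = √7086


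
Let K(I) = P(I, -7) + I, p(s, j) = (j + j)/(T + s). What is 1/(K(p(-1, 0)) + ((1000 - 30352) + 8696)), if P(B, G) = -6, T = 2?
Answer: -1/20662 ≈ -4.8398e-5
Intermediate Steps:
p(s, j) = 2*j/(2 + s) (p(s, j) = (j + j)/(2 + s) = (2*j)/(2 + s) = 2*j/(2 + s))
K(I) = -6 + I
1/(K(p(-1, 0)) + ((1000 - 30352) + 8696)) = 1/((-6 + 2*0/(2 - 1)) + ((1000 - 30352) + 8696)) = 1/((-6 + 2*0/1) + (-29352 + 8696)) = 1/((-6 + 2*0*1) - 20656) = 1/((-6 + 0) - 20656) = 1/(-6 - 20656) = 1/(-20662) = -1/20662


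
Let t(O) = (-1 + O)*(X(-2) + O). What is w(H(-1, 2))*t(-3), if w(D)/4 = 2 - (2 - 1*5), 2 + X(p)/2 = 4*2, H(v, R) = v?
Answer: -720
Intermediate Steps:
X(p) = 12 (X(p) = -4 + 2*(4*2) = -4 + 2*8 = -4 + 16 = 12)
w(D) = 20 (w(D) = 4*(2 - (2 - 1*5)) = 4*(2 - (2 - 5)) = 4*(2 - 1*(-3)) = 4*(2 + 3) = 4*5 = 20)
t(O) = (-1 + O)*(12 + O)
w(H(-1, 2))*t(-3) = 20*(-12 + (-3)**2 + 11*(-3)) = 20*(-12 + 9 - 33) = 20*(-36) = -720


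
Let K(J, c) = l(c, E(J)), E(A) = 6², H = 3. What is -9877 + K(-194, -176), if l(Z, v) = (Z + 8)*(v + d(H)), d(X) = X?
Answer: -16429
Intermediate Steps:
E(A) = 36
l(Z, v) = (3 + v)*(8 + Z) (l(Z, v) = (Z + 8)*(v + 3) = (8 + Z)*(3 + v) = (3 + v)*(8 + Z))
K(J, c) = 312 + 39*c (K(J, c) = 24 + 3*c + 8*36 + c*36 = 24 + 3*c + 288 + 36*c = 312 + 39*c)
-9877 + K(-194, -176) = -9877 + (312 + 39*(-176)) = -9877 + (312 - 6864) = -9877 - 6552 = -16429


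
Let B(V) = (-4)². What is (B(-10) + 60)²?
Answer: 5776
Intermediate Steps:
B(V) = 16
(B(-10) + 60)² = (16 + 60)² = 76² = 5776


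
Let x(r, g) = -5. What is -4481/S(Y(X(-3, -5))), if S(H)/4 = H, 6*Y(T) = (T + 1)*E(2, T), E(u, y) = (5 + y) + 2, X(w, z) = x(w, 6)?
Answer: 13443/16 ≈ 840.19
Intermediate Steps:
X(w, z) = -5
E(u, y) = 7 + y
Y(T) = (1 + T)*(7 + T)/6 (Y(T) = ((T + 1)*(7 + T))/6 = ((1 + T)*(7 + T))/6 = (1 + T)*(7 + T)/6)
S(H) = 4*H
-4481/S(Y(X(-3, -5))) = -4481*3/(2*(1 - 5)*(7 - 5)) = -4481/(4*((⅙)*(-4)*2)) = -4481/(4*(-4/3)) = -4481/(-16/3) = -4481*(-3/16) = 13443/16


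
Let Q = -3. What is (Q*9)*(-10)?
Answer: 270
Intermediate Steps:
(Q*9)*(-10) = -3*9*(-10) = -27*(-10) = 270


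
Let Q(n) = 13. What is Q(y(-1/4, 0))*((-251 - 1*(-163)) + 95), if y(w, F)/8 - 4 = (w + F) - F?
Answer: 91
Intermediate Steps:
y(w, F) = 32 + 8*w (y(w, F) = 32 + 8*((w + F) - F) = 32 + 8*((F + w) - F) = 32 + 8*w)
Q(y(-1/4, 0))*((-251 - 1*(-163)) + 95) = 13*((-251 - 1*(-163)) + 95) = 13*((-251 + 163) + 95) = 13*(-88 + 95) = 13*7 = 91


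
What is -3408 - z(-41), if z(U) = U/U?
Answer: -3409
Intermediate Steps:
z(U) = 1
-3408 - z(-41) = -3408 - 1*1 = -3408 - 1 = -3409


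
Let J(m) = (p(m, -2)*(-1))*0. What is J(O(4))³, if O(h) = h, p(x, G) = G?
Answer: 0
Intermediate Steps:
J(m) = 0 (J(m) = -2*(-1)*0 = 2*0 = 0)
J(O(4))³ = 0³ = 0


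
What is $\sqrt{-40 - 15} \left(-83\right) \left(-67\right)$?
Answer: $5561 i \sqrt{55} \approx 41242.0 i$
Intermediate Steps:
$\sqrt{-40 - 15} \left(-83\right) \left(-67\right) = \sqrt{-55} \left(-83\right) \left(-67\right) = i \sqrt{55} \left(-83\right) \left(-67\right) = - 83 i \sqrt{55} \left(-67\right) = 5561 i \sqrt{55}$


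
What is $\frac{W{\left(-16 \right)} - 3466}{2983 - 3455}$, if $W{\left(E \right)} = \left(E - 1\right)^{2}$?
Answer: $\frac{3177}{472} \approx 6.7309$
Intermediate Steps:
$W{\left(E \right)} = \left(-1 + E\right)^{2}$
$\frac{W{\left(-16 \right)} - 3466}{2983 - 3455} = \frac{\left(-1 - 16\right)^{2} - 3466}{2983 - 3455} = \frac{\left(-17\right)^{2} - 3466}{-472} = \left(289 - 3466\right) \left(- \frac{1}{472}\right) = \left(-3177\right) \left(- \frac{1}{472}\right) = \frac{3177}{472}$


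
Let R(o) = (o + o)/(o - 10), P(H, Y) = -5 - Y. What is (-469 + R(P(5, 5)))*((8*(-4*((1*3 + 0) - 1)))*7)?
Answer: 209664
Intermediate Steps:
R(o) = 2*o/(-10 + o) (R(o) = (2*o)/(-10 + o) = 2*o/(-10 + o))
(-469 + R(P(5, 5)))*((8*(-4*((1*3 + 0) - 1)))*7) = (-469 + 2*(-5 - 1*5)/(-10 + (-5 - 1*5)))*((8*(-4*((1*3 + 0) - 1)))*7) = (-469 + 2*(-5 - 5)/(-10 + (-5 - 5)))*((8*(-4*((3 + 0) - 1)))*7) = (-469 + 2*(-10)/(-10 - 10))*((8*(-4*(3 - 1)))*7) = (-469 + 2*(-10)/(-20))*((8*(-4*2))*7) = (-469 + 2*(-10)*(-1/20))*((8*(-8))*7) = (-469 + 1)*(-64*7) = -468*(-448) = 209664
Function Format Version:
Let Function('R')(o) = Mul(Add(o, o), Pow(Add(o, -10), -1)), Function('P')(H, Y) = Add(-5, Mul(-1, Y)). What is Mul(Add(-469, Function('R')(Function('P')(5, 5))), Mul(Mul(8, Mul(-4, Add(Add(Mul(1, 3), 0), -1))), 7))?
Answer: 209664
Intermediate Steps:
Function('R')(o) = Mul(2, o, Pow(Add(-10, o), -1)) (Function('R')(o) = Mul(Mul(2, o), Pow(Add(-10, o), -1)) = Mul(2, o, Pow(Add(-10, o), -1)))
Mul(Add(-469, Function('R')(Function('P')(5, 5))), Mul(Mul(8, Mul(-4, Add(Add(Mul(1, 3), 0), -1))), 7)) = Mul(Add(-469, Mul(2, Add(-5, Mul(-1, 5)), Pow(Add(-10, Add(-5, Mul(-1, 5))), -1))), Mul(Mul(8, Mul(-4, Add(Add(Mul(1, 3), 0), -1))), 7)) = Mul(Add(-469, Mul(2, Add(-5, -5), Pow(Add(-10, Add(-5, -5)), -1))), Mul(Mul(8, Mul(-4, Add(Add(3, 0), -1))), 7)) = Mul(Add(-469, Mul(2, -10, Pow(Add(-10, -10), -1))), Mul(Mul(8, Mul(-4, Add(3, -1))), 7)) = Mul(Add(-469, Mul(2, -10, Pow(-20, -1))), Mul(Mul(8, Mul(-4, 2)), 7)) = Mul(Add(-469, Mul(2, -10, Rational(-1, 20))), Mul(Mul(8, -8), 7)) = Mul(Add(-469, 1), Mul(-64, 7)) = Mul(-468, -448) = 209664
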